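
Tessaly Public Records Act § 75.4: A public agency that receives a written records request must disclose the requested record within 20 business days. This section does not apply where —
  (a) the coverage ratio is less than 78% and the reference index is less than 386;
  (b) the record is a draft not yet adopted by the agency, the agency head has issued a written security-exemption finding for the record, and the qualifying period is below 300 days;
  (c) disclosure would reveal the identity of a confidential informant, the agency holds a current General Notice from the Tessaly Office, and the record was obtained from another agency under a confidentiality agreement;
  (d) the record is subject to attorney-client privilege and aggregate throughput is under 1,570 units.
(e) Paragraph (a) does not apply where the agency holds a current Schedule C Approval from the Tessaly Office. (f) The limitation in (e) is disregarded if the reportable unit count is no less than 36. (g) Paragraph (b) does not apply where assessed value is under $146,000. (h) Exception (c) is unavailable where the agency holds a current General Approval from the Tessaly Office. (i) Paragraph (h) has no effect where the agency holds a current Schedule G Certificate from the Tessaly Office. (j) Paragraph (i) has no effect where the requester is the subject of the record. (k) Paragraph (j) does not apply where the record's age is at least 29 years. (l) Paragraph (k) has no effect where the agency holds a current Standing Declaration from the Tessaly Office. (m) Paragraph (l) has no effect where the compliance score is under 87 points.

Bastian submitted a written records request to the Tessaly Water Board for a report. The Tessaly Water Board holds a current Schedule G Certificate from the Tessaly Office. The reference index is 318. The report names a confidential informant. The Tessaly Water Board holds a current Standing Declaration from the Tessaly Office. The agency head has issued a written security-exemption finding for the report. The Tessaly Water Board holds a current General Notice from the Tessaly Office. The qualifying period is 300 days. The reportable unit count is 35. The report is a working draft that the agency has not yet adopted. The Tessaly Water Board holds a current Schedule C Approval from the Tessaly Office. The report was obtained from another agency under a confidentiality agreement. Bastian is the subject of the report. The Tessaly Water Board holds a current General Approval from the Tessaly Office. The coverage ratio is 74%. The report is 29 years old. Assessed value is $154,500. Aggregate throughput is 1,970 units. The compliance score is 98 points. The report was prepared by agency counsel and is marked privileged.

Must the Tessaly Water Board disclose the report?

Exception (a)'s conditions are all satisfied: the coverage ratio is 74%, less than the 78% limit; the reference index is 318, less than the 386 limit. Turning to paragraphs (e)–(f): (e) operates — a current Schedule C Approval is held. (f) is not engaged (the reportable unit count is 35, short of 36), so (e) stands. Exception (a) does not apply.
Exception (b) requires that the qualifying period is below 300 days; but the qualifying period is 300 days, not below 300 days, so (b) is unavailable.
Exception (c)'s conditions are all satisfied: the report names a confidential informant; a current General Notice is held; the report was obtained under a confidentiality agreement. Turning to paragraphs (h)–(m): (h) operates against (c): a current General Approval is held. (i) operates (a current Schedule G Certificate is held), but is itself disapplied by (j): (j) operates — Bastian is the subject of the report. (k) would limit (j) — the record's age is 29 years, meeting the 29 years threshold — but (l) sets (k) aside: (l) applies — a current Standing Declaration is held. (m), which would lift (l), is not triggered — the compliance score is 98 points, not under 87 points. (c) is therefore removed.
Exception (d) fails — aggregate throughput is 1,970 units, not under 1,570 units.
No exception is made out. the Tessaly Water Board falls within the general rule.

Yes — the Tessaly Water Board must disclose the report.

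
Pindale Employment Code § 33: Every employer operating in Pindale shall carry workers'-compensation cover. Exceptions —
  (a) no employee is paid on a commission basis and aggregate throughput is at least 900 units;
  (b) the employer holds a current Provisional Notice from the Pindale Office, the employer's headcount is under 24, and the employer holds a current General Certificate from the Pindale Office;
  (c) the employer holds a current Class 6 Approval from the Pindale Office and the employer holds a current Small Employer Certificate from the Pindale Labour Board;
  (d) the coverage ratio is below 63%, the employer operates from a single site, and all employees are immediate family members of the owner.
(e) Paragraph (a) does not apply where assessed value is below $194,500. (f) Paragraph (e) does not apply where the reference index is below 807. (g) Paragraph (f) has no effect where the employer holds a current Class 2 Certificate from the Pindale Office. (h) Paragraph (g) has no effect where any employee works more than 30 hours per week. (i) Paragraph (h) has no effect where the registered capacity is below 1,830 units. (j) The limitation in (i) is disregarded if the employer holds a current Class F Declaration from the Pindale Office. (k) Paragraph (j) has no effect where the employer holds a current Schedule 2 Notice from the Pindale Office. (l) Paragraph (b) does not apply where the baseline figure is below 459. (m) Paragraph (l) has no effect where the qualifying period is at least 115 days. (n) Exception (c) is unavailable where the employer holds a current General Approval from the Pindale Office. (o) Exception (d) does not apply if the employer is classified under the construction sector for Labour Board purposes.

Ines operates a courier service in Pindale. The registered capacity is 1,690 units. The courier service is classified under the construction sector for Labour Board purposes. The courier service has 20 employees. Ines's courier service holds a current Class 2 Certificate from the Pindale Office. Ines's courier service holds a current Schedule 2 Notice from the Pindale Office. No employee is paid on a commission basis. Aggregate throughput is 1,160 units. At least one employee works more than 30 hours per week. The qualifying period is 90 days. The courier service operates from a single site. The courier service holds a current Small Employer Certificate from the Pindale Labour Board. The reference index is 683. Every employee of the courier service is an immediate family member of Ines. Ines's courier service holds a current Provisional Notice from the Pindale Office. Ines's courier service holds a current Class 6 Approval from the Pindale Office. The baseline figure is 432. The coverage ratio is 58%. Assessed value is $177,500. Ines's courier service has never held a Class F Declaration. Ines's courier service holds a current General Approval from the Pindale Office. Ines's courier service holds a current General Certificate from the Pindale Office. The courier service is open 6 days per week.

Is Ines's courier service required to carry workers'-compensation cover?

Yes — Ines's courier service must carry workers'-compensation cover.

All of (a)'s requirements are met (no employee is paid on commission; aggregate throughput is 1,160 units, meeting the 900 units threshold). Turning to paragraphs (e)–(k): (e) is engaged — assessed value is $177,500, below the $194,500 limit. (f) would limit (e) — the reference index is 683, below the 807 limit — but (g) sets (f) aside: (g) operates against (f): a current Class 2 Certificate is held. (h) would limit (g) — at least one employee exceeds 30 hours/week — but (i) sets (h) aside: (i) is triggered — the registered capacity is 1,690 units, below the 1,830 units limit. (j) is not engaged (the Class F Declaration is not current), so (i) stands. (a) is therefore removed.
Exception (b)'s conditions are all satisfied: a current Provisional Notice is held; the employer's headcount is 20, under the 24 limit; a current General Certificate is held. But: (l) operates against (b): the baseline figure is 432, below the 459 limit. (m) does not operate here (the qualifying period is 90 days, short of 115 days), so (l) stands. (b) is therefore removed.
Exception (c) is satisfied on its face — a current Class 6 Approval is held; a current Small Employer Certificate is held. Turning to paragraph (n): (n) operates against (c): a current General Approval is held. Exception (c) does not apply.
Exception (d) is satisfied on its face — the coverage ratio is 58%, below the 63% limit; the employer operates from a single site; every employee is an immediate family member. Turning to paragraph (o): (o) is engaged — the courier service is classified under the construction sector. So (d) is unavailable.
None of the exceptions is available; § 33 applies in full.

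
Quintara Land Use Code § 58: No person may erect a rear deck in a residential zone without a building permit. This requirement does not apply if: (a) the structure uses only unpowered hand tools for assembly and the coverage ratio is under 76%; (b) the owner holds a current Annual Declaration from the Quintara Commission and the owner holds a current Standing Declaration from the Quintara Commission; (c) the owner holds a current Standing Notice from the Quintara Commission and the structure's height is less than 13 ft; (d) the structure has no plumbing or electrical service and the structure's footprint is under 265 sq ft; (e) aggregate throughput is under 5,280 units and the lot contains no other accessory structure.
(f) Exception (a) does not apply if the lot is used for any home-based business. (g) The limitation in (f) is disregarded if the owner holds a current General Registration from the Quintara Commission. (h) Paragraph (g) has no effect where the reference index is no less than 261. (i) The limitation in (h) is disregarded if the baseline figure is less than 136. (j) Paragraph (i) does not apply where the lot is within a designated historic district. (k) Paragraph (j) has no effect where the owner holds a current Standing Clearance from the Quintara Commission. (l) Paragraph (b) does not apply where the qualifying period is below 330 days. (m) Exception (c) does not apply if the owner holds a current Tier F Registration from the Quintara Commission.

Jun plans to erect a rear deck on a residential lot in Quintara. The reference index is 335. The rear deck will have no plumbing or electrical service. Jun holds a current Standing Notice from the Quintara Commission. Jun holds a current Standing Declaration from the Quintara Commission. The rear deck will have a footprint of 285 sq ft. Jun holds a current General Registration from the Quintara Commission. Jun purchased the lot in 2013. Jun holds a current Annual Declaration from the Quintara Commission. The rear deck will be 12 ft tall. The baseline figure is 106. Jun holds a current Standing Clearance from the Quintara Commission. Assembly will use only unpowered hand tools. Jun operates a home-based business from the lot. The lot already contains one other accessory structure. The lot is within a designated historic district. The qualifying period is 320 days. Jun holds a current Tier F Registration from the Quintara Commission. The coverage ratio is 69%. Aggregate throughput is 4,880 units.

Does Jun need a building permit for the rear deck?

Exception (a) is satisfied on its face — assembly uses only hand tools; the coverage ratio is 69%, under the 76% limit. Considering the limiting provisions: (f) would limit (a) — a home-based business operates on the lot — but (g) sets (f) aside: (g) operates against (f): a current General Registration is held. (h) operates (the reference index is 335, meeting the 261 threshold), but is displaced by (i): (i) is triggered — the baseline figure is 106, less than the 136 limit. (j) would limit (i) — the lot is in a historic district — but (k) sets (j) aside: (k) applies — a current Standing Clearance is held. (a) remains available.
All of (b)'s requirements are met (a current Annual Declaration is held; a current Standing Declaration is held). Turning to paragraph (l): (l) is triggered — the qualifying period is 320 days, below the 330 days limit. Exception (b) does not apply.
Exception (c) is satisfied on its face — a current Standing Notice is held; the structure's height is 12 ft, less than the 13 ft limit. But applying paragraph (m): (m) operates — a current Tier F Registration is held. (c) is therefore removed.
Exception (d) requires that the structure's footprint is under 265 sq ft; but the structure's footprint is 285 sq ft, not under 265 sq ft, so (d) is unavailable.
Exception (e) requires that the lot contains no other accessory structure; but the lot already has another accessory structure, so (e) is unavailable.

No — exception (a) applies; Jun does not need a building permit.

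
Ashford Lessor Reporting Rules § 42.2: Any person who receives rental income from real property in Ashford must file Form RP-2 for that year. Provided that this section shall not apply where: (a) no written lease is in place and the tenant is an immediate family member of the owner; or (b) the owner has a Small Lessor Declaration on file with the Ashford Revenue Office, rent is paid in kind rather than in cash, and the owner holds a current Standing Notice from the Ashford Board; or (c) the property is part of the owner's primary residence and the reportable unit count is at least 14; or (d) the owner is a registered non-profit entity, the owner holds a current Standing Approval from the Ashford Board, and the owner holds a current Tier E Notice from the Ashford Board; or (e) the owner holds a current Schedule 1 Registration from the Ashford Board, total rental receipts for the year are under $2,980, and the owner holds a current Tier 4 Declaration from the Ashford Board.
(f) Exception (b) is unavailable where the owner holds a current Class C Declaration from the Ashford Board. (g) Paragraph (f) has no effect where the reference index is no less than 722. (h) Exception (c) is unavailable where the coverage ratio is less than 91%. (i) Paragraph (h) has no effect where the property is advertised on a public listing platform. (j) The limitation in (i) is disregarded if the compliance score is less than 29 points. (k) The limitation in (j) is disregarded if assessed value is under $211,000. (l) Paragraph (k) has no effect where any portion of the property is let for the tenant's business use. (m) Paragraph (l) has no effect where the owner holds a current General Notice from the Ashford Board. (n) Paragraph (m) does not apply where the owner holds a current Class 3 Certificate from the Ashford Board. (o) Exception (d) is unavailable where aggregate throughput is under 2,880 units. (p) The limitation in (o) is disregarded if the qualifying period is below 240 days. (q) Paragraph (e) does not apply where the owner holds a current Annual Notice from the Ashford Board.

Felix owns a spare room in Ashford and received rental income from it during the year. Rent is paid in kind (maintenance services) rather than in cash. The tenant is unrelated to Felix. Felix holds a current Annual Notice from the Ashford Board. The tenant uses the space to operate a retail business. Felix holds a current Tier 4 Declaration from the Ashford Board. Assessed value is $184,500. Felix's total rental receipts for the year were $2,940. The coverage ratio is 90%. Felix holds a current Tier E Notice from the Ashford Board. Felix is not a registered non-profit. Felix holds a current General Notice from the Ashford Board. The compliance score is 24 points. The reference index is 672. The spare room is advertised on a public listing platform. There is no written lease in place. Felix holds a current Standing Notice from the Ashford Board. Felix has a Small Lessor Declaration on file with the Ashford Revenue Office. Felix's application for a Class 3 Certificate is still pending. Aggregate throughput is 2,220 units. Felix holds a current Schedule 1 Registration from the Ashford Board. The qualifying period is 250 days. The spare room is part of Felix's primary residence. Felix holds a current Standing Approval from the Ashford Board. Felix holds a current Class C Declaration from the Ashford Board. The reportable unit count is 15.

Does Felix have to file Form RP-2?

Exception (a) does not apply: the tenant is unrelated to the owner.
Exception (b): a Small Lessor Declaration is on file; rent is paid in kind; a current Standing Notice is held — every condition holds. Turning to paragraphs (f)–(g): (f) is engaged — a current Class C Declaration is held. (g), which would lift (f), is inapplicable — the reference index is 672, short of 722. Exception (b) does not apply.
Exception (c) is satisfied on its face — the spare room is part of the primary residence; the reportable unit count is 15, meeting the 14 threshold. Considering the limiting provisions: (h) would limit (c) — the coverage ratio is 90%, less than the 91% limit — but (i) sets (h) aside: (i) operates — the property is publicly advertised. (j) is triggered (the compliance score is 24 points, less than the 29 points limit), but yields to (k): (k) operates against (j): assessed value is $184,500, under the $211,000 limit. (l) would limit (k) — the space is let for business use — but (m) sets (l) aside: (m) operates against (l): a current General Notice is held. (n) is not engaged (the Class 3 Certificate is not current), so (m) stands. So (c) applies.
Exception (d) fails — Felix is not a registered non-profit.
Exception (e) is satisfied on its face — a current Schedule 1 Registration is held; total rental receipts for the year are $2,940, under the $2,980 limit; a current Tier 4 Declaration is held. Turning to paragraph (q): (q) applies — a current Annual Notice is held. (e) is therefore removed.

No — exception (c) applies; Felix is not required to file Form RP-2.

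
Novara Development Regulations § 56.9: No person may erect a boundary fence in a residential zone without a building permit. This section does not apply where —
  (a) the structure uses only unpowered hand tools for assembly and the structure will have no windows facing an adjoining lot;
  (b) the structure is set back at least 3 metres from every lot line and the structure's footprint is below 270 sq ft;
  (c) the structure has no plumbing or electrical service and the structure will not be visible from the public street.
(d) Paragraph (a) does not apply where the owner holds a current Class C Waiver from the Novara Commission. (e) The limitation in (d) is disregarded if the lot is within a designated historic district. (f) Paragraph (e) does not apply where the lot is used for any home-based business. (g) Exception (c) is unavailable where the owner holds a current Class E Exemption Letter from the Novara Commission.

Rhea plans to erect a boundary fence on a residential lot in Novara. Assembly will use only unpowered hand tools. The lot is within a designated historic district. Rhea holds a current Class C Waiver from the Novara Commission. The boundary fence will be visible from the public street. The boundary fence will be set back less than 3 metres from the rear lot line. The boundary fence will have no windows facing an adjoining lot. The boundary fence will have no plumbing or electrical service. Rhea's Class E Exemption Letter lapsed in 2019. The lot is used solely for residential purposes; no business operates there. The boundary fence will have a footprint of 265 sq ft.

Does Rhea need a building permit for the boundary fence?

Exception (a): assembly uses only hand tools; no windows face an adjoining lot — every condition holds. Considering the limiting provisions: (d) would limit (a) — a current Class C Waiver is held — but (e) sets (d) aside: (e) operates — the lot is in a historic district. (f), which would lift (e), is inapplicable — the lot is solely residential. (a) remains available.
Exception (b) requires that the structure is set back at least 3 metres from every lot line; but the rear setback is under 3 m, so (b) is unavailable.
Exception (c) requires that the structure will not be visible from the public street; but the structure will be visible from the street, so (c) is unavailable.

No — exception (a) applies; Rhea does not need a building permit.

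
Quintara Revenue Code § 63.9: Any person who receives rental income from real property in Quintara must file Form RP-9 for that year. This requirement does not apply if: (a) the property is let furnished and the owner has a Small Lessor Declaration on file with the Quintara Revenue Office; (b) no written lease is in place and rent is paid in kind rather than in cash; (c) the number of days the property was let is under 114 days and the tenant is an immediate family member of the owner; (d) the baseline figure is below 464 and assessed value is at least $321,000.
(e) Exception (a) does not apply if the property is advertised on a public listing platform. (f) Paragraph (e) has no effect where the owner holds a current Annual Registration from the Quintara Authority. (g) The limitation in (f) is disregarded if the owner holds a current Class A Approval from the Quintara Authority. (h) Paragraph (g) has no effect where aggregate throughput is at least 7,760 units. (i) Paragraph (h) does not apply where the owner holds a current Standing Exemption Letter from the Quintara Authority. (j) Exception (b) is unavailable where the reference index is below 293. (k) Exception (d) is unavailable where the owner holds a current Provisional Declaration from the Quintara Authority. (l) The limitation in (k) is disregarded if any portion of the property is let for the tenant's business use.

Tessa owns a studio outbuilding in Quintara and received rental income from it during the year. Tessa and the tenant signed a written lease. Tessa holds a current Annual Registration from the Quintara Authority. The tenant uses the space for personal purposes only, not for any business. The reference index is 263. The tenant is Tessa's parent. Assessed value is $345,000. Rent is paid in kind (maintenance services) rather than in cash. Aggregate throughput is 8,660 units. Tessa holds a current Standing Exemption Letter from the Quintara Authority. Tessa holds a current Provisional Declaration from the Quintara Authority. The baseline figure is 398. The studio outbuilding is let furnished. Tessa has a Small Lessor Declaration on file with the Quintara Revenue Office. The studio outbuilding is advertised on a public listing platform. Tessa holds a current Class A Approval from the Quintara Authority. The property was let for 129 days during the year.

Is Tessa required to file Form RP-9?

Exception (a)'s conditions are all satisfied: the property is let furnished; a Small Lessor Declaration is on file. But applying paragraphs (e)–(i): (e) applies — the property is publicly advertised. (f) applies (a current Annual Registration is held), but is overridden by (g): (g) operates against (f): a current Class A Approval is held. (h) is triggered (aggregate throughput is 8,660 units, meeting the 7,760 units threshold), but is set aside by (i): (i) operates against (h): a current Standing Exemption Letter is held. Exception (a) does not apply.
Exception (b) fails — a written lease is in place.
Exception (c) requires that the number of days the property was let is under 114 days; but the number of days the property was let is 129 days, not under 114 days, so (c) is unavailable.
Exception (d)'s conditions are all satisfied: the baseline figure is 398, below the 464 limit; assessed value is $345,000, meeting the $321,000 threshold. But: (k) operates against (d): a current Provisional Declaration is held. (l) is inapplicable (the space is used for personal purposes only), so (k) stands. (d) is therefore removed.
No exception displaces § 63.9.

Yes — Tessa must file Form RP-9.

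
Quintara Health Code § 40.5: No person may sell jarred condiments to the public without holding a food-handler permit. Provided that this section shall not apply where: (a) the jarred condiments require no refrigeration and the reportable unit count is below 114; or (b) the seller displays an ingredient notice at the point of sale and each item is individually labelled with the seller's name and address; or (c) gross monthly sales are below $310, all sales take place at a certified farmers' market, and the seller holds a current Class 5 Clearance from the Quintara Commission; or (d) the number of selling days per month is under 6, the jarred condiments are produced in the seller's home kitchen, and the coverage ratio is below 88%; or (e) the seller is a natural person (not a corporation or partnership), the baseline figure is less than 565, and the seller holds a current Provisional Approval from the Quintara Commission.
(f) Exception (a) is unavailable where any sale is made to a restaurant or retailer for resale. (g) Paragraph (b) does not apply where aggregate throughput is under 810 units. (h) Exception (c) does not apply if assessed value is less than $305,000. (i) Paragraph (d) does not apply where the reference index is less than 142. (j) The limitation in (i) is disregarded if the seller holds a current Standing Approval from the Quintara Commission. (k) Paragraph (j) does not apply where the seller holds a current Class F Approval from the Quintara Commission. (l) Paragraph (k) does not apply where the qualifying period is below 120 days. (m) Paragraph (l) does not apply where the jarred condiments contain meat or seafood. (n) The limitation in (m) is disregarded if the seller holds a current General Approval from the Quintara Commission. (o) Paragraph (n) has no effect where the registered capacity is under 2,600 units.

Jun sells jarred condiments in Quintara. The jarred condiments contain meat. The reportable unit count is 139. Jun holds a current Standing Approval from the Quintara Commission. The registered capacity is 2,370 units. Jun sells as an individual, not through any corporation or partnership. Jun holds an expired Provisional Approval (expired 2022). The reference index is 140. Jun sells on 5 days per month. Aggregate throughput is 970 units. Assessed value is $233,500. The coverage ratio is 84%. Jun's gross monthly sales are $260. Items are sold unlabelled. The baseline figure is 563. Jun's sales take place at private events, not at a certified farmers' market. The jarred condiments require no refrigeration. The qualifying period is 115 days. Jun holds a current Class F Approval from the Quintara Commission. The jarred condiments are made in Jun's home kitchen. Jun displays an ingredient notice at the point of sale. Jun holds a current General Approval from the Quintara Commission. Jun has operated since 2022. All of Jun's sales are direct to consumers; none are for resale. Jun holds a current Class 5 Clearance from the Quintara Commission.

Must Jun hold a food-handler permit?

Exception (a) fails — the reportable unit count is 139, not below 114.
Exception (b) requires that each item is individually labelled with the seller's name and address; but items are sold unlabelled, so (b) is unavailable.
Exception (c) does not apply: sales are at private events, not a certified farmers' market.
Exception (d) is satisfied on its face — the number of selling days per month is 5, under the 6 limit; the jarred condiments are home-kitchen produced; the coverage ratio is 84%, below the 88% limit. But: (i) operates against (d): the reference index is 140, less than the 142 limit. (j) would limit (i) — a current Standing Approval is held — but (k) sets (j) aside: (k) is engaged — a current Class F Approval is held. (l) would limit (k) — the qualifying period is 115 days, below the 120 days limit — but (m) sets (l) aside: (m) operates against (l): the jarred condiments contain meat. (n) would limit (m) — a current General Approval is held — but (o) sets (n) aside: (o) is engaged — the registered capacity is 2,370 units, under the 2,600 units limit. (d) is therefore removed.
Exception (e) requires that the seller holds a current Provisional Approval from the Quintara Commission; but the Provisional Approval is not current, so (e) is unavailable.
No exception is made out. Jun falls within the general rule.

Yes — Jun must hold a food-handler permit.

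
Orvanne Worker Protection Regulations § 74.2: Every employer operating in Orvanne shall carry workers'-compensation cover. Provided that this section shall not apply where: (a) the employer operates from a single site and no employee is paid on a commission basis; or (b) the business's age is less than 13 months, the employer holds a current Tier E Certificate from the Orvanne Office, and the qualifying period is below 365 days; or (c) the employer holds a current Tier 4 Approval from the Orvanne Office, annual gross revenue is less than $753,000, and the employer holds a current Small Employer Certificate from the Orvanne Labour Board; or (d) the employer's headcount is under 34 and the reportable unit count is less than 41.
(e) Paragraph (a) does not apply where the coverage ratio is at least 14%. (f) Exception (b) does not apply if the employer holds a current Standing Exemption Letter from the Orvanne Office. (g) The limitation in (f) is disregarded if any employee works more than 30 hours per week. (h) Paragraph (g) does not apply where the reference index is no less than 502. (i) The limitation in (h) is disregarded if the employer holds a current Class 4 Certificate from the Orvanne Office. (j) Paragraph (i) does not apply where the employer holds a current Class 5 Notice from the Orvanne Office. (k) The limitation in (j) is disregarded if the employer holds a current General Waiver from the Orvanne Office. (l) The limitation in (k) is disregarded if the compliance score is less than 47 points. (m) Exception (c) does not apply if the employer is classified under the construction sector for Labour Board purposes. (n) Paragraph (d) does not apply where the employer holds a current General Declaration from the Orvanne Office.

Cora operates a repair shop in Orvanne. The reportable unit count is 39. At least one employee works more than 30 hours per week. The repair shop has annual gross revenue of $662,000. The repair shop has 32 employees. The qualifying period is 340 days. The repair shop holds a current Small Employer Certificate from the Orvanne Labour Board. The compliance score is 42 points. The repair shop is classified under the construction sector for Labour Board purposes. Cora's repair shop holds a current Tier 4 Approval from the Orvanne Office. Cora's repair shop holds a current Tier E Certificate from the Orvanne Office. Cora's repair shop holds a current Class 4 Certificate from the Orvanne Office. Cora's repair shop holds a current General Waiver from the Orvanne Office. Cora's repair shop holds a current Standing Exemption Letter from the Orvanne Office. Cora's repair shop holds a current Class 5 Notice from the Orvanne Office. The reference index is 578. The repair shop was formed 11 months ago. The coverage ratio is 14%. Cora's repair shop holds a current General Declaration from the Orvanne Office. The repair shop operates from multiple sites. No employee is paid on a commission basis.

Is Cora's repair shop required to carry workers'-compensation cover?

Yes — Cora's repair shop must carry workers'-compensation cover.

Exception (a) does not apply: the employer operates from multiple sites.
Exception (b) is satisfied on its face — the business's age is 11 months, less than the 13 months limit; a current Tier E Certificate is held; the qualifying period is 340 days, below the 365 days limit. But applying paragraphs (f)–(l): (f) operates against (b): a current Standing Exemption Letter is held. (g) is triggered (at least one employee exceeds 30 hours/week), but is set aside by (h): (h) applies — the reference index is 578, meeting the 502 threshold. (i) would limit (h) — a current Class 4 Certificate is held — but (j) sets (i) aside: (j) operates against (i): a current Class 5 Notice is held. (k) applies (a current General Waiver is held), but is displaced by (l): (l) operates — the compliance score is 42 points, less than the 47 points limit. (b) is therefore removed.
Exception (c)'s conditions are all satisfied: a current Tier 4 Approval is held; annual gross revenue is $662,000, less than the $753,000 limit; a current Small Employer Certificate is held. Turning to paragraph (m): (m) is engaged — the repair shop is classified under the construction sector. Exception (c) does not apply.
Exception (d): the employer's headcount is 32, under the 34 limit; the reportable unit count is 39, less than the 41 limit — every condition holds. But: (n) operates against (d): a current General Declaration is held. Exception (d) does not apply.
No exception is made out. Cora's repair shop falls within the general rule.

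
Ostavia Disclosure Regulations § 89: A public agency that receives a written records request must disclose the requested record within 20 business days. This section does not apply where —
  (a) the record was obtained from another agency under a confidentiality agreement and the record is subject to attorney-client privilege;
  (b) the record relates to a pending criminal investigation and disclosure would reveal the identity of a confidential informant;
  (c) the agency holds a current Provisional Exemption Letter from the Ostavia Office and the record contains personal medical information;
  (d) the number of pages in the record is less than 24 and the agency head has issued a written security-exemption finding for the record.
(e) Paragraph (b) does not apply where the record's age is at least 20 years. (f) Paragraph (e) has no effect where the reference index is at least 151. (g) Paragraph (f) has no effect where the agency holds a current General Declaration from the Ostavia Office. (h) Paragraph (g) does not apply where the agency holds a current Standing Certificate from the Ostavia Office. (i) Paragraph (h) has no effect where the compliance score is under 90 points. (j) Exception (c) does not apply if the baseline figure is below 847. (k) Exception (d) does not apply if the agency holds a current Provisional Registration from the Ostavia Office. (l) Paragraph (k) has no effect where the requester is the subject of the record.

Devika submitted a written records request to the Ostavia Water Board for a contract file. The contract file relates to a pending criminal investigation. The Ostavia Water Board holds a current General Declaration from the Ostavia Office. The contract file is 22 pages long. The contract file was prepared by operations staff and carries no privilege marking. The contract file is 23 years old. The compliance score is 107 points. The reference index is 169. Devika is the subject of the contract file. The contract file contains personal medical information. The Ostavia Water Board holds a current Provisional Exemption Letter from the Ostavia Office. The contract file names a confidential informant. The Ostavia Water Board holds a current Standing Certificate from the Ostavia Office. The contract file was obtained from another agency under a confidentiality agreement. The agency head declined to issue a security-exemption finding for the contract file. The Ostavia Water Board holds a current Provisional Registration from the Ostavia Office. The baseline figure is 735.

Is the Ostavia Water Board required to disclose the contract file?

No — exception (b) applies; the Ostavia Water Board is not required to disclose the contract file.

Exception (a) does not apply: the contract file carries no privilege marking.
Exception (b) is satisfied on its face — the contract file relates to a pending investigation; the contract file names a confidential informant. Considering the limiting provisions: (e) operates (the record's age is 23 years, meeting the 20 years threshold), but is displaced by (f): (f) operates against (e): the reference index is 169, meeting the 151 threshold. (g) is engaged (a current General Declaration is held), but is overridden by (h): (h) applies — a current Standing Certificate is held. (i) is not engaged (the compliance score is 107 points, not under 90 points), so (h) stands. (b) remains available.
Exception (c) is satisfied on its face — a current Provisional Exemption Letter is held; the contract file contains personal medical information. But applying paragraph (j): (j) operates — the baseline figure is 735, below the 847 limit. Exception (c) does not apply.
Exception (d) fails — the agency head declined to issue a security-exemption finding.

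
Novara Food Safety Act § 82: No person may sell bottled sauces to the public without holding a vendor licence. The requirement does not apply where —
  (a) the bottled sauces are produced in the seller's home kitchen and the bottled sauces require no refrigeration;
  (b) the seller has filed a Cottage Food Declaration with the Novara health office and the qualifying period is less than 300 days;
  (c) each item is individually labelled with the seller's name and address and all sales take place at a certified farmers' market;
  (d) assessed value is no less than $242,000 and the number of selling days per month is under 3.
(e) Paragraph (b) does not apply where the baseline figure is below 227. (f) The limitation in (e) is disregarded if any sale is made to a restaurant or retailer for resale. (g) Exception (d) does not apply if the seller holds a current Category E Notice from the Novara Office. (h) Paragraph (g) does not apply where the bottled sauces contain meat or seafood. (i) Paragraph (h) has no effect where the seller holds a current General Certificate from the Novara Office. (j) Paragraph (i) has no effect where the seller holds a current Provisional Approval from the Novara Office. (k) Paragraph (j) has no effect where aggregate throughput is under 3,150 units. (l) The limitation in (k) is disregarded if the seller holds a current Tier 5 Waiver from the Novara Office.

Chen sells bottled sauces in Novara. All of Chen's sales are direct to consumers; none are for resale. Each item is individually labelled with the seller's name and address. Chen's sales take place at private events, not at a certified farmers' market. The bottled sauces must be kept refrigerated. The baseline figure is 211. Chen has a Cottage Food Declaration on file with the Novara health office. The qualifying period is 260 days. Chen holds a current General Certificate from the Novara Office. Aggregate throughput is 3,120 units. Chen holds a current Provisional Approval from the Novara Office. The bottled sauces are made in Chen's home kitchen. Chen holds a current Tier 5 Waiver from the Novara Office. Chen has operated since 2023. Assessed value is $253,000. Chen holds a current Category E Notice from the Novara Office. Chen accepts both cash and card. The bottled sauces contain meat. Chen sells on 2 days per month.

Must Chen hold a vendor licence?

No — exception (d) applies; Chen is not required to hold a vendor licence.

Exception (a) requires that the bottled sauces require no refrigeration; but the bottled sauces require refrigeration, so (a) is unavailable.
Exception (b) is satisfied on its face — a Cottage Food Declaration is on file; the qualifying period is 260 days, less than the 300 days limit. Turning to paragraphs (e)–(f): (e) operates against (b): the baseline figure is 211, below the 227 limit. (f) does not operate here (no sales are for resale), so (e) stands. (b) is therefore removed.
Exception (c) fails — sales are at private events, not a certified farmers' market.
Exception (d)'s conditions are all satisfied: assessed value is $253,000, meeting the $242,000 threshold; the number of selling days per month is 2, under the 3 limit. As to paragraphs (g)–(l): (g) would limit (d) — a current Category E Notice is held — but (h) sets (g) aside: (h) operates against (g): the bottled sauces contain meat. (i) would limit (h) — a current General Certificate is held — but (j) sets (i) aside: (j) is engaged — a current Provisional Approval is held. (k) is engaged (aggregate throughput is 3,120 units, under the 3,150 units limit), but is set aside by (l): (l) operates against (k): a current Tier 5 Waiver is held. (d) remains available.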